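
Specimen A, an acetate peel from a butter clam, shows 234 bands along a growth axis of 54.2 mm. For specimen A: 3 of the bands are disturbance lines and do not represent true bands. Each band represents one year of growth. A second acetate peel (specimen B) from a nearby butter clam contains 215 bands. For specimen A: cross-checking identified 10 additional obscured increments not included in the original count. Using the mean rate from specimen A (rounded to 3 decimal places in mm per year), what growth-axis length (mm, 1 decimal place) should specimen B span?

Specimen A: correcting the raw count gives 234 − 3 + 10 = 241 true bands.
A: 54.2 mm over 241 years gives 54.2 / 241 ≈ 0.225 mm/year.
B's length ≈ 0.225 × 215 = 48.4 mm.

48.4 mm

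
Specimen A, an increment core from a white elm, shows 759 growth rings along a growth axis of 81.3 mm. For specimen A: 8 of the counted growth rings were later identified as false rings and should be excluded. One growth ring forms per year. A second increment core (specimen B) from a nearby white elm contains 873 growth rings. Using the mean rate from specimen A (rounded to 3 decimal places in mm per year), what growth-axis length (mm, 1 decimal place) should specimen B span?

94.3 mm

Specimen A: correcting the raw count gives 759 − 8 = 751 true growth rings.
A: 81.3 mm over 751 years gives 81.3 / 751 ≈ 0.108 mm/yr.
Length of B = 0.108 × 873 = 94.3 mm.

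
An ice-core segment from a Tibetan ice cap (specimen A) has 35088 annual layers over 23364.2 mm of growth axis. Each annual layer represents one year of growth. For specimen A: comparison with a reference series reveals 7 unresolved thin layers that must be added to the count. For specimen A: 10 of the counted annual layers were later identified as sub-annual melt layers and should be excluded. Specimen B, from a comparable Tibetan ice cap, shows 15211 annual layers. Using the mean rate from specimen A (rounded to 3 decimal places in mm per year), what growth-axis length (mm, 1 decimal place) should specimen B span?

Specimen A: adjusted count: 35088 − 10 + 7 = 35085 annual layers.
A: Mean rate = 23364.2 mm / 35085 years ≈ 0.666 mm/yr.
B's length ≈ 0.666 × 15211 = 10130.5 mm.

10130.5 mm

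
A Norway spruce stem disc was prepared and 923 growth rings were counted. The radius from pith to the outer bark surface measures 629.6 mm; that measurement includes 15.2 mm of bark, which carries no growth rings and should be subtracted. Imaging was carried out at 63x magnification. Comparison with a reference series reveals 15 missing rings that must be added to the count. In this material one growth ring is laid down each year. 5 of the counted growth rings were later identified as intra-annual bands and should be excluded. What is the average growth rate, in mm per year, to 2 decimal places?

0.66 mm per year

Adjusted count: 923 − 5 + 15 = 933 growth rings.
Net length = 629.6 − 15.2 = 614.4 mm.
Mean rate = 614.4 mm / 933 years ≈ 0.66 mm per year.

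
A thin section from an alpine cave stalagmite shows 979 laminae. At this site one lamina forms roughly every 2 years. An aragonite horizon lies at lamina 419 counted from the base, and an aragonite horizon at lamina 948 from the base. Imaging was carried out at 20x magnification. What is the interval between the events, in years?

1058 years

948 − 419 = 529 laminae lie between the two events.
529 laminae at 2 years each span 529 × 2 = 1058 years.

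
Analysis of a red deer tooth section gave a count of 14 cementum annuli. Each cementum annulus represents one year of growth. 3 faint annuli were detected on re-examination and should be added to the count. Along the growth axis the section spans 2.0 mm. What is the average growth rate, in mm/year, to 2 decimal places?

0.12 mm/year

Adjusted count: 14 + 3 = 17 cementum annuli.
Extension rate ≈ 2.0 / 17 = 0.12 mm/year.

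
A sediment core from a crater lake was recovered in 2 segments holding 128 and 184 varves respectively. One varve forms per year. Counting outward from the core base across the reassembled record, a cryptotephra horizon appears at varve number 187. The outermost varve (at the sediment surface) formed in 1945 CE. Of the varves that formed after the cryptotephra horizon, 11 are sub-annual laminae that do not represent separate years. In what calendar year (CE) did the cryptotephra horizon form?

Total varves = 128 + 184 = 312.
Between varve 187 and the sediment surface there are 312 − 187 = 125 varves.
Removing the 11 false varves leaves 125 − 11 = 114 true varves beyond the cryptotephra horizon.
1945 − 114 = 1831 CE.

1831 CE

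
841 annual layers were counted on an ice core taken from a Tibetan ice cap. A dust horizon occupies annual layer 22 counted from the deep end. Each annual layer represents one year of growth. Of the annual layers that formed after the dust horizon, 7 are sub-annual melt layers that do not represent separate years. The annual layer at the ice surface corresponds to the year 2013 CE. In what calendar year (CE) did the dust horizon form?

1201 CE

Between annual layer 22 and the ice surface there are 841 − 22 = 819 annual layers.
819 − 7 false = 812 true annual layers after the dust horizon.
2013 − 812 = 1201 CE.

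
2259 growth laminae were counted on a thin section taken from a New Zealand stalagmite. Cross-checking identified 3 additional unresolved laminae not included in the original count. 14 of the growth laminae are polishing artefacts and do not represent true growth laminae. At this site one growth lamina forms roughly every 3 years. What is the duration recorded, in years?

After corrections the count is 2259 − 14 + 3 = 2248 growth laminae.
Multiplying by 3 years per growth lamina: 2248 × 3 = 6744 years.

6744 yr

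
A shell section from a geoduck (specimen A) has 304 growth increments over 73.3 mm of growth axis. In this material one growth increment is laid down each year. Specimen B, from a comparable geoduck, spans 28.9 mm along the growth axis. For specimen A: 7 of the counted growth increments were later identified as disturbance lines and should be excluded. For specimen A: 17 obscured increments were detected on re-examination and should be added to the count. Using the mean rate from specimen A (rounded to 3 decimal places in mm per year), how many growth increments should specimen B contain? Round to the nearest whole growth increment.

Specimen A: true growth increment count = 304 − 7 + 17 = 314.
A: Extension rate ≈ 73.3 / 314 = 0.233 mm/yr.
B spans 28.9 / 0.233 = 124.03 years ≈ 124 growth increments.

124 growth increments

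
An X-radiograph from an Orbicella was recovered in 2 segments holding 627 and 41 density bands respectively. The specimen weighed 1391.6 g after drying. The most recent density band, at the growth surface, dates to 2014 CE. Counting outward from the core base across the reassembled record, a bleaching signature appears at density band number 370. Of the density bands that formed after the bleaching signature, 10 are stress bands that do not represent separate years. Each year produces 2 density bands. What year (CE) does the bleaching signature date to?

Total density bands = 627 + 41 = 668.
Between density band 370 and the growth surface there are 668 − 370 = 298 density bands.
Removing the 10 false density bands leaves 298 − 10 = 288 true density bands beyond the bleaching signature.
With 2 density bands per year, 288 / 2 = 144 years.
Counting back 144 years from 2014 CE places the bleaching signature in 2014 − 144 = 1870 CE.

1870 CE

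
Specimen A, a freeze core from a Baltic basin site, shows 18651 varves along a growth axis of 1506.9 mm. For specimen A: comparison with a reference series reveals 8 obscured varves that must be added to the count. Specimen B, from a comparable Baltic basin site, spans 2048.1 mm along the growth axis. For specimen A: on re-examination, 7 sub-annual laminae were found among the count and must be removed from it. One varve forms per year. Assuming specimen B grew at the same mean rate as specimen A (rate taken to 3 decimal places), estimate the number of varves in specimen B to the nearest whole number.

Specimen A: correcting the raw count gives 18651 − 7 + 8 = 18652 true varves.
A: 1506.9 mm over 18652 years gives 1506.9 / 18652 ≈ 0.081 mm/yr.
B spans 2048.1 / 0.081 = 25285.19 years ≈ 25285 varves.

25285 varves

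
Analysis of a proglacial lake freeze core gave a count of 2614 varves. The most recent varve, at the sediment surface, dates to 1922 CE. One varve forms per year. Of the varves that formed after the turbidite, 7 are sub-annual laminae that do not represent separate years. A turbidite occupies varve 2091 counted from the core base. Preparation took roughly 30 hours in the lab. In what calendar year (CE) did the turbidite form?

1406 CE

2614 − 2091 = 523 varves lie beyond the turbidite toward the sediment surface.
Excluding 7 false varves: 523 − 7 = 516.
1922 − 516 = 1406 CE.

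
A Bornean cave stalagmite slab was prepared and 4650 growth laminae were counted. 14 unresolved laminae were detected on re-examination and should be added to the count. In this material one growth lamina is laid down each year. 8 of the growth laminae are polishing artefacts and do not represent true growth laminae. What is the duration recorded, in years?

4656 years

After corrections the count is 4650 − 8 + 14 = 4656 growth laminae.
At one growth lamina per year, that is 4656 years.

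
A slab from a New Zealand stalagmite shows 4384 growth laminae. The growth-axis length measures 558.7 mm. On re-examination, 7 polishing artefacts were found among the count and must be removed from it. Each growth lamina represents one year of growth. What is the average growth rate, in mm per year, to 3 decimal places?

After corrections the count is 4384 − 7 = 4377 growth laminae.
558.7 mm over 4377 years gives 558.7 / 4377 ≈ 0.128 mm per year.

0.128 mm per year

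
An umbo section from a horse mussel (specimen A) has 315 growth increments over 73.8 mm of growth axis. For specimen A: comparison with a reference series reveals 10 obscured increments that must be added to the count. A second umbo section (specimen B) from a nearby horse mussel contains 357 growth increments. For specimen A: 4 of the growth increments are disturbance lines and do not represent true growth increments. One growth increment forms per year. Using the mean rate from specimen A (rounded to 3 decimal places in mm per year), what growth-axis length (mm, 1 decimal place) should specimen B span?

82.1 mm

Specimen A: adjusted count: 315 − 4 + 10 = 321 growth increments.
A: Mean rate = 73.8 mm / 321 years ≈ 0.230 mm/year.
B's length ≈ 0.230 × 357 = 82.1 mm.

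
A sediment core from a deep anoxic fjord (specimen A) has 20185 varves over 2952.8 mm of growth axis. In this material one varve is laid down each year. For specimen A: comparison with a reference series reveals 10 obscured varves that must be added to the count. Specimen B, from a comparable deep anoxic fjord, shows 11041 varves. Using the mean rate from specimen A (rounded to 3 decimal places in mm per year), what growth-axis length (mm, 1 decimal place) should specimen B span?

1612.0 mm

Specimen A: after corrections the count is 20185 + 10 = 20195 varves.
A: 2952.8 mm over 20195 years gives 2952.8 / 20195 ≈ 0.146 mm/yr.
For B, 0.146 mm/year × 11041 years = 1612.0 mm.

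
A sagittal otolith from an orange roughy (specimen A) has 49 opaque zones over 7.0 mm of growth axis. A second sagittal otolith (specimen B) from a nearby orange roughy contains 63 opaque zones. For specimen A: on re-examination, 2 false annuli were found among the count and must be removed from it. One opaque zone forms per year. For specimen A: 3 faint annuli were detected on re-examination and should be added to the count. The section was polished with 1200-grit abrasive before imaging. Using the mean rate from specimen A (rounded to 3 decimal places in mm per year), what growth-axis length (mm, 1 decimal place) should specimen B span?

Specimen A: adjusted count: 49 − 2 + 3 = 50 opaque zones.
A: Mean rate = 7.0 mm / 50 years ≈ 0.140 mm per year.
B's length ≈ 0.140 × 63 = 8.8 mm.

8.8 mm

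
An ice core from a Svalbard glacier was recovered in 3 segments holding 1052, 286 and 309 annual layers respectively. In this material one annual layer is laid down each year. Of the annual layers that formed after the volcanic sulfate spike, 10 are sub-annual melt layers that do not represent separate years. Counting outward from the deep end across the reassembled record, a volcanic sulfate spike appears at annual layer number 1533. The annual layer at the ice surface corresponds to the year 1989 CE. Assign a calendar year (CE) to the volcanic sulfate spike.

Total annual layers = 1052 + 286 + 309 = 1647.
Between annual layer 1533 and the ice surface there are 1647 − 1533 = 114 annual layers.
114 − 10 false = 104 true annual layers after the volcanic sulfate spike.
The annual layer at the ice surface is 1989 CE, so the volcanic sulfate spike dates to 1989 − 104 = 1885 CE.

1885 CE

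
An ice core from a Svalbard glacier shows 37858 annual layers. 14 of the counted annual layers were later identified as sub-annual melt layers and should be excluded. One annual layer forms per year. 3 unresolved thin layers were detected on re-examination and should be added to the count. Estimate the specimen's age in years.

37847 years

True annual layer count = 37858 − 14 + 3 = 37847.
With a one-to-one annual layer periodicity this is 37847 years.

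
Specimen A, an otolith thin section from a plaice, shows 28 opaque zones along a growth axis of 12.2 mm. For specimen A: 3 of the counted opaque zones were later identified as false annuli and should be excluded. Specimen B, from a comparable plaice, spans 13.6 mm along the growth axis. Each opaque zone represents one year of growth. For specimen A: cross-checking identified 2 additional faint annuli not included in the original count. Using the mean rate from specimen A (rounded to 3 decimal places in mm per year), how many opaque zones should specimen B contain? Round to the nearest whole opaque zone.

Specimen A: true opaque zone count = 28 − 3 + 2 = 27.
A: Extension rate ≈ 12.2 / 27 = 0.452 mm/year.
For B, 13.6 / 0.452 = 30.09 years ≈ 30 opaque zones.

30 opaque zones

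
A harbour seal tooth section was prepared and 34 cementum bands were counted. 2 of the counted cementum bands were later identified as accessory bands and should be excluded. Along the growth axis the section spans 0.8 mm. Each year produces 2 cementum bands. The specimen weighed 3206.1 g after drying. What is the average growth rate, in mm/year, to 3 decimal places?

0.050 mm/year

Adjusted count: 34 − 2 = 32 cementum bands.
Dividing by 2 cementum bands per year: 32 / 2 = 16 years.
Mean rate = 0.8 mm / 16 years ≈ 0.050 mm/year.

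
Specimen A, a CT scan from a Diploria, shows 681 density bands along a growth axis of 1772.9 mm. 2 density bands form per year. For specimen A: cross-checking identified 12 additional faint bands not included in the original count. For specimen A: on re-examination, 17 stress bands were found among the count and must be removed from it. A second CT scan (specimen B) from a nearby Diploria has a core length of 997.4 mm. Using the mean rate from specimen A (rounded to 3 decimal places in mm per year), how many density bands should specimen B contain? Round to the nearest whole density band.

Specimen A: after corrections the count is 681 − 17 + 12 = 676 density bands.
Specimen A: dividing by 2 density bands per year: 676 / 2 = 338 years.
A: Extension rate ≈ 1772.9 / 338 = 5.245 mm/yr.
Specimen B: 997.4 mm / 5.245 mm per year = 190.16 years; at 2 density bands per year that is 190.16 × 2 ≈ 380 density bands.

380 density bands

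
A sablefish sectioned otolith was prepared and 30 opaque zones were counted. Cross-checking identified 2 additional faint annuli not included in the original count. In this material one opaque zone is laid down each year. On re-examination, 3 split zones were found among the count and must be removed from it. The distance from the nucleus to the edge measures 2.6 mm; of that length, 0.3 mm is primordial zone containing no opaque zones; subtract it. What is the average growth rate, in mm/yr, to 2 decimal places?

0.08 mm/yr

Adjusted count: 30 − 3 + 2 = 29 opaque zones.
Net length = 2.6 − 0.3 = 2.3 mm.
Extension rate ≈ 2.3 / 29 = 0.08 mm/yr.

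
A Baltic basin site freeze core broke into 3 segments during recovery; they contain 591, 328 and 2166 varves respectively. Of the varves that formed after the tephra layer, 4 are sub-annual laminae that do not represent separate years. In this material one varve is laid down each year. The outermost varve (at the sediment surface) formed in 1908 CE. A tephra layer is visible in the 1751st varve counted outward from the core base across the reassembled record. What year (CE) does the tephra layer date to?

Total varves = 591 + 328 + 2166 = 3085.
Between varve 1751 and the sediment surface there are 3085 − 1751 = 1334 varves.
Excluding 4 false varves: 1334 − 4 = 1330.
1908 − 1330 = 578 CE.

578 CE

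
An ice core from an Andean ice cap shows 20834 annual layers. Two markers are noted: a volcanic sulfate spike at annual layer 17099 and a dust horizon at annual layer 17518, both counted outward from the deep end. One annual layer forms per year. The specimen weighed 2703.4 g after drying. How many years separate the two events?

17518 − 17099 = 419 annual layers lie between the two events.
One annual layer per year makes the interval 419 years.

419 years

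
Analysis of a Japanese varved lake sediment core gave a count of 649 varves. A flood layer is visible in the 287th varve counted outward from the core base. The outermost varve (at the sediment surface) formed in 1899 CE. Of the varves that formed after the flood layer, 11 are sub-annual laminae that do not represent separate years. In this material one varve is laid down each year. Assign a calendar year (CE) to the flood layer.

The flood layer sits at varve 287 from the core base, so 649 − 287 = 362 varves formed after it.
Removing the 11 false varves leaves 362 − 11 = 351 true varves beyond the flood layer.
The varve at the sediment surface is 1899 CE, so the flood layer dates to 1899 − 351 = 1548 CE.

1548 CE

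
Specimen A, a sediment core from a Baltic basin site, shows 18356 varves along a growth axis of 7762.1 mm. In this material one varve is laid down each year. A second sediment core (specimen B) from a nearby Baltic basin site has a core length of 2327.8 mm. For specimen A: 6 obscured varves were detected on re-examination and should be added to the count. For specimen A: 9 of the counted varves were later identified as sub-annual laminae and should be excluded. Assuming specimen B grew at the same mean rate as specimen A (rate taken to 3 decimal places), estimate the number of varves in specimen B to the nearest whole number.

Specimen A: correcting the raw count gives 18356 − 9 + 6 = 18353 true varves.
A: 7762.1 mm over 18353 years gives 7762.1 / 18353 ≈ 0.423 mm per year.
B spans 2327.8 / 0.423 = 5503.07 years ≈ 5503 varves.

5503 varves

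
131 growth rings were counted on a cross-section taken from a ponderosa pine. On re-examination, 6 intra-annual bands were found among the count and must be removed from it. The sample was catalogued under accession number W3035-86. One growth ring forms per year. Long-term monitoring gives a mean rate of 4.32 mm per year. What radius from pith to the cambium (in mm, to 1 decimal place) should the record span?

540.0 mm

After corrections the count is 131 − 6 = 125 growth rings.
125 years at 4.32 mm/year gives 4.32 × 125 = 540.0 mm.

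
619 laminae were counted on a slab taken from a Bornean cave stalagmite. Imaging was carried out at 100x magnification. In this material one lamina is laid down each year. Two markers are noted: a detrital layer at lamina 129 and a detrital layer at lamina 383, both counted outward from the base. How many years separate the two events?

254 yr

The two markers are separated by 383 − 129 = 254 laminae.
That is 254 years at one lamina per year.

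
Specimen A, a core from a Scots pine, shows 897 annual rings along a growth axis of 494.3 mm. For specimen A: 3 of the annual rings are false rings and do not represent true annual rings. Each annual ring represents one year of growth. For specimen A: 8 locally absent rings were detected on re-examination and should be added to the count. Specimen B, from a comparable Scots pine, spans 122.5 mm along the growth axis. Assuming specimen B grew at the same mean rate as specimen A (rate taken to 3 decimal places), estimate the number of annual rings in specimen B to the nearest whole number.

224 annual rings

Specimen A: after corrections the count is 897 − 3 + 8 = 902 annual rings.
A: Mean rate = 494.3 mm / 902 years ≈ 0.548 mm per year.
For B, 122.5 / 0.548 = 223.54 years ≈ 224 annual rings.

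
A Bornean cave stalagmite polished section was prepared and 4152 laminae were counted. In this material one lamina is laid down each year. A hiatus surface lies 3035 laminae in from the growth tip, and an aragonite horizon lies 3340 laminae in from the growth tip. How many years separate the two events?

305 years

Separation: 3340 − 3035 = 305 laminae.
That is 305 years at one lamina per year.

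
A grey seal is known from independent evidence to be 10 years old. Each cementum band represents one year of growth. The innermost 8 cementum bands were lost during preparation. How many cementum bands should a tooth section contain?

Expected cementum bands over 10 years: 10.
Less the 8 uncaptured cementum bands: 10 − 8 = 2.

2 cementum bands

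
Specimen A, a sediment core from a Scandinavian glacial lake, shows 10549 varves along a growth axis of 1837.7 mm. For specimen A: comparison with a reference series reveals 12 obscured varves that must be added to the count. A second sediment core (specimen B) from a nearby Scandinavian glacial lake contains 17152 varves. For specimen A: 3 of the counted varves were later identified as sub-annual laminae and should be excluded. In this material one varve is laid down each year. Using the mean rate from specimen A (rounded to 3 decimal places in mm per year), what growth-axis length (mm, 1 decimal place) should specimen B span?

Specimen A: adjusted count: 10549 − 3 + 12 = 10558 varves.
A: Mean rate = 1837.7 mm / 10558 years ≈ 0.174 mm/yr.
B's length ≈ 0.174 × 17152 = 2984.4 mm.

2984.4 mm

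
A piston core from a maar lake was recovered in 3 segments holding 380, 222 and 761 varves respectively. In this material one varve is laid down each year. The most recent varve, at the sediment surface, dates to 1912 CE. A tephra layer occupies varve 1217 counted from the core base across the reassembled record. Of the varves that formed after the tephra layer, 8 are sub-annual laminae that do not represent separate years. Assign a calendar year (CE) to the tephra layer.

Total varves = 380 + 222 + 761 = 1363.
The tephra layer sits at varve 1217 from the core base, so 1363 − 1217 = 146 varves formed after it.
Excluding 8 false varves: 146 − 8 = 138.
1912 − 138 = 1774 CE.

1774 CE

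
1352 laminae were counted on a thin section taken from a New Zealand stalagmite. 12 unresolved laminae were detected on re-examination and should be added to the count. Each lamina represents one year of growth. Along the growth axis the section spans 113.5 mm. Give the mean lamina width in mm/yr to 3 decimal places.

0.083 mm/yr

After corrections the count is 1352 + 12 = 1364 laminae.
Mean rate = 113.5 mm / 1364 years ≈ 0.083 mm/yr.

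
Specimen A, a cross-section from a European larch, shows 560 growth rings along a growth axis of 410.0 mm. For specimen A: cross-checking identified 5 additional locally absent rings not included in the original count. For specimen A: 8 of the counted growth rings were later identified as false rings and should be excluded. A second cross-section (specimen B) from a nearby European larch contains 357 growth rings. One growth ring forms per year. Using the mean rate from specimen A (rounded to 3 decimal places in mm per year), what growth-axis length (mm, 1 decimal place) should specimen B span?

Specimen A: adjusted count: 560 − 8 + 5 = 557 growth rings.
A: Mean rate = 410.0 mm / 557 years ≈ 0.736 mm per year.
Length of B = 0.736 × 357 = 262.8 mm.

262.8 mm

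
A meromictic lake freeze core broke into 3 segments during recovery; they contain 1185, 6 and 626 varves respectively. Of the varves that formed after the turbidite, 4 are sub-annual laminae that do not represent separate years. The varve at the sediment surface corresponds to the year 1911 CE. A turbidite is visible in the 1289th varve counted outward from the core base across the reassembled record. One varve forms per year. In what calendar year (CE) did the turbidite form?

Total varves = 1185 + 6 + 626 = 1817.
The turbidite sits at varve 1289 from the core base, so 1817 − 1289 = 528 varves formed after it.
528 − 4 false = 524 true varves after the turbidite.
Counting back 524 years from 1911 CE places the turbidite in 1911 − 524 = 1387 CE.

1387 CE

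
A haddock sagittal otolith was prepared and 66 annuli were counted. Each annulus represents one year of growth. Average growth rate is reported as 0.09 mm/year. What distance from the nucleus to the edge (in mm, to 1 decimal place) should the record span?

The record spans 66 years at 0.09 mm per year.
Predicted length = 0.09 mm/year × 66 years = 5.9 mm.

5.9 mm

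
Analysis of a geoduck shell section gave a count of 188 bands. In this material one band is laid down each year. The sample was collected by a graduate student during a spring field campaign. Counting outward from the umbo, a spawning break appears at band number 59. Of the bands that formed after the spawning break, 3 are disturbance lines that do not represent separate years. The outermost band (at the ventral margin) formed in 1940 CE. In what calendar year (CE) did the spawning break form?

1814 CE

The spawning break sits at band 59 from the umbo, so 188 − 59 = 129 bands formed after it.
Removing the 3 false bands leaves 129 − 3 = 126 true bands beyond the spawning break.
Counting back 126 years from 1940 CE places the spawning break in 1940 − 126 = 1814 CE.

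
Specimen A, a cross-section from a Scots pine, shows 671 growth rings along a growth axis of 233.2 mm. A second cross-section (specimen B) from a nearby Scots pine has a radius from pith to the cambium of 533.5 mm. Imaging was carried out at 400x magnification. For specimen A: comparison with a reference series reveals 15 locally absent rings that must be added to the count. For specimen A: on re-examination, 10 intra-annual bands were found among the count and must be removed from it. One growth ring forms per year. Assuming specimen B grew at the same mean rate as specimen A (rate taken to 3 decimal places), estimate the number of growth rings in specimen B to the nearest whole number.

Specimen A: correcting the raw count gives 671 − 10 + 15 = 676 true growth rings.
A: 233.2 mm over 676 years gives 233.2 / 676 ≈ 0.345 mm/year.
For B, 533.5 / 0.345 = 1546.38 years ≈ 1546 growth rings.

1546 growth rings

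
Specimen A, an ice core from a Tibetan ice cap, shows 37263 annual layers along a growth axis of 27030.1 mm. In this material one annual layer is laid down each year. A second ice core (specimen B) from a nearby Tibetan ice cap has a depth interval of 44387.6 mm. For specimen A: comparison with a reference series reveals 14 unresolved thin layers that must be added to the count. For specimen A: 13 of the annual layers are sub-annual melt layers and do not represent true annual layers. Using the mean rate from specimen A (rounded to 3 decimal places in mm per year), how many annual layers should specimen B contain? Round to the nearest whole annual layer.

Specimen A: adjusted count: 37263 − 13 + 14 = 37264 annual layers.
A: Mean rate = 27030.1 mm / 37264 years ≈ 0.725 mm per year.
B spans 44387.6 / 0.725 = 61224.28 years ≈ 61224 annual layers.

61224 annual layers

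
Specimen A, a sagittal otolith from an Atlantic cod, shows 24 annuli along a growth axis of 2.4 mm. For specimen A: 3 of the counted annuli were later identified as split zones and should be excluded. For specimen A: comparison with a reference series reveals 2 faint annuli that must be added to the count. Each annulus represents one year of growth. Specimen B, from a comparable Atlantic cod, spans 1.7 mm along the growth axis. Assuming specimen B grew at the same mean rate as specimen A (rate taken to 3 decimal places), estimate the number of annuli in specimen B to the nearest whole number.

Specimen A: true annulus count = 24 − 3 + 2 = 23.
A: Mean rate = 2.4 mm / 23 years ≈ 0.104 mm per year.
For B, 1.7 / 0.104 = 16.35 years ≈ 16 annuli.

16 annuli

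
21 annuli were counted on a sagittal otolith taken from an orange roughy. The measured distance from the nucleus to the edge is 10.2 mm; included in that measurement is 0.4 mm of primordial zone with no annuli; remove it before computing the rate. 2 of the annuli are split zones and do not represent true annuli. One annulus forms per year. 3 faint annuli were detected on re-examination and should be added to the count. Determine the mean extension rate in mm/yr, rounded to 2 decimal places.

0.45 mm/yr

After corrections the count is 21 − 2 + 3 = 22 annuli.
Removing the 0.4 mm offcut leaves 10.2 − 0.4 = 9.8 mm.
Mean rate = 9.8 mm / 22 years ≈ 0.45 mm/yr.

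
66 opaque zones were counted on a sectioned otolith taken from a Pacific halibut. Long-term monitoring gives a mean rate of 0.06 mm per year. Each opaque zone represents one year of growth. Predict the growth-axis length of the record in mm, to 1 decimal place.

4.0 mm

66 years of growth are recorded.
Length ≈ 0.06 × 66 = 4.0 mm.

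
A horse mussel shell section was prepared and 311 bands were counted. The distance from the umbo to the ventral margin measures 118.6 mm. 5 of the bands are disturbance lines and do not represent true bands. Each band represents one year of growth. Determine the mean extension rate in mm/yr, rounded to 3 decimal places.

0.388 mm/yr

Correcting the raw count gives 311 − 5 = 306 true bands.
Mean rate = 118.6 mm / 306 years ≈ 0.388 mm/yr.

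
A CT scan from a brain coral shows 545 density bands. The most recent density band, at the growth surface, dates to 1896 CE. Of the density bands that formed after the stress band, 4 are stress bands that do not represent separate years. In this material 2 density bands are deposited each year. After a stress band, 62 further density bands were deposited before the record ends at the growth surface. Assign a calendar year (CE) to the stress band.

1867 CE

There are 62 density bands younger than the stress band.
Removing the 4 false density bands leaves 62 − 4 = 58 true density bands beyond the stress band.
Dividing by 2 density bands per year: 58 / 2 = 29 years.
Counting back 29 years from 1896 CE places the stress band in 1896 − 29 = 1867 CE.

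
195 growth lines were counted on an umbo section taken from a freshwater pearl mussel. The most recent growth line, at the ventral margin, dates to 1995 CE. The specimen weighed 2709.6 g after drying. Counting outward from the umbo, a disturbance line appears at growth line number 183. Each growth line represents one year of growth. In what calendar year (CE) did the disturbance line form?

The disturbance line sits at growth line 183 from the umbo, so 195 − 183 = 12 growth lines formed after it.
1995 − 12 = 1983 CE.

1983 CE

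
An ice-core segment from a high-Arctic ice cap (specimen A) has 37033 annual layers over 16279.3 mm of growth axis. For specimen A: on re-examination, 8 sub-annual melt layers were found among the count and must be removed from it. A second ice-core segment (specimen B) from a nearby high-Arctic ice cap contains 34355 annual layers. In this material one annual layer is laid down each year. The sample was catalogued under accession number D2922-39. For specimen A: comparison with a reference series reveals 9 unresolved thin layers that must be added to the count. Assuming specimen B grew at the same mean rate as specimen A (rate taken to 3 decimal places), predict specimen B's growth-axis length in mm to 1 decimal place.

Specimen A: correcting the raw count gives 37033 − 8 + 9 = 37034 true annual layers.
A: 16279.3 mm over 37034 years gives 16279.3 / 37034 ≈ 0.440 mm/yr.
For B, 0.440 mm/year × 34355 years = 15116.2 mm.

15116.2 mm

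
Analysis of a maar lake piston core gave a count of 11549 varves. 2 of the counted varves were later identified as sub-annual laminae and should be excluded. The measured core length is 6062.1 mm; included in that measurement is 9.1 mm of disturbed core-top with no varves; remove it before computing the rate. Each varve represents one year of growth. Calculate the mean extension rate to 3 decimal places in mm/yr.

Adjusted count: 11549 − 2 = 11547 varves.
The growth record spans 6062.1 − 9.1 = 6053.0 mm.
Extension rate ≈ 6053.0 / 11547 = 0.524 mm/yr.

0.524 mm/yr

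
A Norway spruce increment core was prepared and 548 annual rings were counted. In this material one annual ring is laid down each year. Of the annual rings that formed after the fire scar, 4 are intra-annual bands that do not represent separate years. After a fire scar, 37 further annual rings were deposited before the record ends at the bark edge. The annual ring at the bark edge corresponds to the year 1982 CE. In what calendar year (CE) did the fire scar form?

There are 37 annual rings younger than the fire scar.
Removing the 4 false annual rings leaves 37 − 4 = 33 true annual rings beyond the fire scar.
The annual ring at the bark edge is 1982 CE, so the fire scar dates to 1982 − 33 = 1949 CE.

1949 CE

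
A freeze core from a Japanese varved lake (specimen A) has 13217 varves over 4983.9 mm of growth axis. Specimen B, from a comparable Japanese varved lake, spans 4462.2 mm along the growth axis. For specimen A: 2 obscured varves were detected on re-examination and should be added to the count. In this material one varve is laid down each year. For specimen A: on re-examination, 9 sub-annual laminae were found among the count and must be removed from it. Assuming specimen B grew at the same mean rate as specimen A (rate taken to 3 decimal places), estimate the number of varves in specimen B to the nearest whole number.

11836 varves

Specimen A: correcting the raw count gives 13217 − 9 + 2 = 13210 true varves.
A: Mean rate = 4983.9 mm / 13210 years ≈ 0.377 mm per year.
B spans 4462.2 / 0.377 = 11836.07 years ≈ 11836 varves.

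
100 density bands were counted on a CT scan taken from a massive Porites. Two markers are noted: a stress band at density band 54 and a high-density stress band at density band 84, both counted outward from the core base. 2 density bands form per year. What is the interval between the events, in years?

Separation: 84 − 54 = 30 density bands.
With 2 density bands per year, 30 / 2 = 15 years.

15 years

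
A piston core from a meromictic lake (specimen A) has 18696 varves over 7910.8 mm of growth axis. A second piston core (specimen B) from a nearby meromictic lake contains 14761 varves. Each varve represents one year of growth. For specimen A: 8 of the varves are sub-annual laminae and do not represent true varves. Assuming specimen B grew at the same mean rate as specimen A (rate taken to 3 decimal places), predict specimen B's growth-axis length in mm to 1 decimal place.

6243.9 mm

Specimen A: after corrections the count is 18696 − 8 = 18688 varves.
A: Mean rate = 7910.8 mm / 18688 years ≈ 0.423 mm per year.
For B, 0.423 mm/year × 14761 years = 6243.9 mm.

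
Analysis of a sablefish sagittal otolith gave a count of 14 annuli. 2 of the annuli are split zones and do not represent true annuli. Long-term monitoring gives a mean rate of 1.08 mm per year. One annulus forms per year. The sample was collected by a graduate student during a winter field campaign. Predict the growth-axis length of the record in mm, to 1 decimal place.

Adjusted count: 14 − 2 = 12 annuli.
Length ≈ 1.08 × 12 = 13.0 mm.

13.0 mm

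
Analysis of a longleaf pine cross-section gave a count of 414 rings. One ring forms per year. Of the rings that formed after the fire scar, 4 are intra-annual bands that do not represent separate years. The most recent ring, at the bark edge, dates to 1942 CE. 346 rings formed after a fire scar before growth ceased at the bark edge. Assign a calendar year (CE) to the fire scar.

1600 CE

346 rings post-date the fire scar.
Excluding 4 false rings: 346 − 4 = 342.
1942 − 342 = 1600 CE.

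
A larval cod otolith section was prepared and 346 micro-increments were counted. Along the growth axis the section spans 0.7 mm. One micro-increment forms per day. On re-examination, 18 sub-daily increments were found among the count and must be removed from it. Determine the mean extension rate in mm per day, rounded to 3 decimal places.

0.002 mm per day

Adjusted count: 346 − 18 = 328 micro-increments.
Mean rate = 0.7 mm / 328 days ≈ 0.002 mm per day.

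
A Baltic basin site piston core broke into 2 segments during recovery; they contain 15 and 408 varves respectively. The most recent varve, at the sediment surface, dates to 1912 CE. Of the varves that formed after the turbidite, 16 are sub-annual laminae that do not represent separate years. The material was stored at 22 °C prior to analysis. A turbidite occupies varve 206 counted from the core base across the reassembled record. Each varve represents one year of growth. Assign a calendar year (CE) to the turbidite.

1711 CE

Total varves = 15 + 408 = 423.
423 − 206 = 217 varves lie beyond the turbidite toward the sediment surface.
Removing the 16 false varves leaves 217 − 16 = 201 true varves beyond the turbidite.
1912 − 201 = 1711 CE.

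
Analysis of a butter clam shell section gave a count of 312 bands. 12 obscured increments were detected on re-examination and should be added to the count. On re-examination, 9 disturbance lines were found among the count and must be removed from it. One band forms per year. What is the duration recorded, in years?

Correcting the raw count gives 312 − 9 + 12 = 315 true bands.
With a one-to-one band periodicity this is 315 years.

315 years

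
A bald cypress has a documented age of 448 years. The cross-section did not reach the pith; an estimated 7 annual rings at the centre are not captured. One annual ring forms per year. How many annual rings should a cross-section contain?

At one annual ring per year, 448 years correspond to 448 annual rings.
448 − 7 missed = 441 annual rings expected in the prepared section.

441 annual rings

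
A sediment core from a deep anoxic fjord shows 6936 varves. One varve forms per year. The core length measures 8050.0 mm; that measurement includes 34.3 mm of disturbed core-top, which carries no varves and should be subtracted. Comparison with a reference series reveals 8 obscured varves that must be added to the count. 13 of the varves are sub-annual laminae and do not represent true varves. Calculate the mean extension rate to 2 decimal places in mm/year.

Correcting the raw count gives 6936 − 13 + 8 = 6931 true varves.
Removing the 34.3 mm offcut leaves 8050.0 − 34.3 = 8015.7 mm.
8015.7 mm over 6931 years gives 8015.7 / 6931 ≈ 1.16 mm/year.

1.16 mm/year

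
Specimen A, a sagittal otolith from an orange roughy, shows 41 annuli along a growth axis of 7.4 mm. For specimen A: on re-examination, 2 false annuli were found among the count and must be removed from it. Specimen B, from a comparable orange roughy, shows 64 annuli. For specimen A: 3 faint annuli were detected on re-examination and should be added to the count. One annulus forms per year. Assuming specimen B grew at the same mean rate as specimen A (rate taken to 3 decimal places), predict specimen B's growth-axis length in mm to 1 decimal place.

11.3 mm

Specimen A: correcting the raw count gives 41 − 2 + 3 = 42 true annuli.
A: 7.4 mm over 42 years gives 7.4 / 42 ≈ 0.176 mm/year.
For B, 0.176 mm/year × 64 years = 11.3 mm.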